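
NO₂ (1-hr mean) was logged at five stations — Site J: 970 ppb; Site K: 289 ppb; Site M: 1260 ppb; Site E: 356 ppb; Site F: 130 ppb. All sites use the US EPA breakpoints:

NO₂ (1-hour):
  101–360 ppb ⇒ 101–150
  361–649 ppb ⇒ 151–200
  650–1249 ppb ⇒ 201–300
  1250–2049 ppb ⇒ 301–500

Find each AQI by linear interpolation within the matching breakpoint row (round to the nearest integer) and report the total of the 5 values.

Site J: row 650–1249 (AQI 201–300). (300−201)·(970−650)/(1249−650) + 201 = 99·320/599 + 201 ≈ 253.89 → 254.
Site K: row 101–360 (AQI 101–150). (150−101)·(289−101)/(360−101) + 101 = 49·188/259 + 101 ≈ 136.57 → 137.
Site M 1260: bracket 1250–2049 → index 301–500; slope 199/799, offset 10.
AQI = 301 + 199/799·10 ≈ 303.49 ⇒ 303.
Site E: 356 lies in 101–360, so I_lo=101, I_hi=150, C_lo=101, C_hi=360.
(150−101)/(360−101) × (356−101) + 101 = 49/259 × 255 + 101 ≈ 149.24 → 149.
Site F: 130 lies in 101–360, so I_lo=101, I_hi=150, C_lo=101, C_hi=360.
(150−101)/(360−101) × (130−101) + 101 = 49/259 × 29 + 101 ≈ 106.49 → 106.
AQIs: Site J=254, Site K=137, Site M=303, Site E=149, Site F=106. Sum = 254 + 137 + 303 + 149 + 106 = 949.

949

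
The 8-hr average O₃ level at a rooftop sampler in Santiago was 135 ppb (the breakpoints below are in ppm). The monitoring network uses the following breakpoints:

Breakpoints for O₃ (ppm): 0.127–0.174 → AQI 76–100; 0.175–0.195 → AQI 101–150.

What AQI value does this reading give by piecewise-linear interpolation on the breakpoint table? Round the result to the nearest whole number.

Convert: 135 ppb = 0.135 ppm.
O₃: row 0.127–0.174 (AQI 76–100). (100−76)·(0.135−0.127)/(0.174−0.127) + 76 = 24·0.008/0.047 + 76 ≈ 80.09 → 80.

80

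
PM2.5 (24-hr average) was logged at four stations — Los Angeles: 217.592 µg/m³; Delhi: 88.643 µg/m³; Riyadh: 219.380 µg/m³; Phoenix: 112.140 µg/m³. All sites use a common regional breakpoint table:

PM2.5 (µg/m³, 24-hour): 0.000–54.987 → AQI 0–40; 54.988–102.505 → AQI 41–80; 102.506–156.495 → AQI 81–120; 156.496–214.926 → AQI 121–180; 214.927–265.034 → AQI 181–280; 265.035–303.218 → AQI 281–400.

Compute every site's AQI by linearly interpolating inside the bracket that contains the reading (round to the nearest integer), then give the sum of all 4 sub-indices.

533

Los Angeles: 217.592 ∈ [214.927, 265.034] ↔ index [181, 280].
181 + (217.592−214.927)·(280−181)/(265.034−214.927) = 181 + 2.665·99/50.107 ≈ 186.27, so AQI = 186.
Delhi: row 54.988–102.505 (AQI 41–80). (80−41)·(88.643−54.988)/(102.505−54.988) + 41 = 39·33.655/47.517 + 41 ≈ 68.62 → 69.
Riyadh: row 214.927–265.034 (AQI 181–280). (280−181)·(219.380−214.927)/(265.034−214.927) + 181 = 99·4.453/50.107 + 181 ≈ 189.80 → 190.
Phoenix: row 102.506–156.495 (AQI 81–120). (120−81)·(112.140−102.506)/(156.495−102.506) + 81 = 39·9.634/53.989 + 81 ≈ 87.96 → 88.
AQIs: Los Angeles=186, Delhi=69, Riyadh=190, Phoenix=88. Sum = 186 + 69 + 190 + 88 = 533.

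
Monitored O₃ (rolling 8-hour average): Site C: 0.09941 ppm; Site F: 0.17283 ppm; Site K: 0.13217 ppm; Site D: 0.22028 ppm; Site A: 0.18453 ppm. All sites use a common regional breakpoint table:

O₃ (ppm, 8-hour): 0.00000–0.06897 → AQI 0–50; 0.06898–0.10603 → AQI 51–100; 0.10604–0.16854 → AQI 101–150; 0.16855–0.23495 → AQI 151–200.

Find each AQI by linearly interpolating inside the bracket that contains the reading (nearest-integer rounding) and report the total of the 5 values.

Site C: 0.09941 lies in 0.06898–0.10603, so I_lo=51, I_hi=100, C_lo=0.06898, C_hi=0.10603.
(100−51)/(0.10603−0.06898) × (0.09941−0.06898) + 51 = 49/0.03705 × 0.03043 + 51 ≈ 91.24 → 91.
Site F: row 0.16855–0.23495 (AQI 151–200). (200−151)·(0.17283−0.16855)/(0.23495−0.16855) + 151 = 49·0.00428/0.06640 + 151 ≈ 154.16 → 154.
Site K: 0.13217 lies in 0.10604–0.16854, so I_lo=101, I_hi=150, C_lo=0.10604, C_hi=0.16854.
(150−101)/(0.16854−0.10604) × (0.13217−0.10604) + 101 = 49/0.06250 × 0.02613 + 101 ≈ 121.49 → 121.
Site D 0.22028: bracket 0.16855–0.23495 → index 151–200; slope 49/0.06640, offset 0.05173.
AQI = 151 + 49/0.06640·0.05173 ≈ 189.17 ⇒ 189.
Site A: 0.18453 lies in 0.16855–0.23495, so I_lo=151, I_hi=200, C_lo=0.16855, C_hi=0.23495.
(200−151)/(0.23495−0.16855) × (0.18453−0.16855) + 151 = 49/0.06640 × 0.01598 + 151 ≈ 162.79 → 163.
AQIs: Site C=91, Site F=154, Site K=121, Site D=189, Site A=163. Sum = 91 + 154 + 121 + 189 + 163 = 718.

718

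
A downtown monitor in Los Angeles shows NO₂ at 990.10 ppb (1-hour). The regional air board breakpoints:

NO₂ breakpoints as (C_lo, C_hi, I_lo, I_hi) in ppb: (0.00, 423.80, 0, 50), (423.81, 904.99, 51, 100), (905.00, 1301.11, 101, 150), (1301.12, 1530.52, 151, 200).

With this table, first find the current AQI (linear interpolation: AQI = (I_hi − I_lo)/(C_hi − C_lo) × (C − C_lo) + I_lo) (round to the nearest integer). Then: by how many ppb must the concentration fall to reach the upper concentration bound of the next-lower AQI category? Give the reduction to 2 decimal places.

85.11

NO₂: row 905.00–1301.11 (AQI 101–150). (150−101)·(990.10−905.00)/(1301.11−905.00) + 101 = 49·85.10/396.11 + 101 ≈ 111.53 → 112.
Current AQI 112 is in the Unhealthy for Sensitive Groups range (101–150). The next-lower category tops out at AQI 100, whose upper concentration bound is 904.99 ppb.
Reduction needed = 990.10 − 904.99 = 85.11 ppb.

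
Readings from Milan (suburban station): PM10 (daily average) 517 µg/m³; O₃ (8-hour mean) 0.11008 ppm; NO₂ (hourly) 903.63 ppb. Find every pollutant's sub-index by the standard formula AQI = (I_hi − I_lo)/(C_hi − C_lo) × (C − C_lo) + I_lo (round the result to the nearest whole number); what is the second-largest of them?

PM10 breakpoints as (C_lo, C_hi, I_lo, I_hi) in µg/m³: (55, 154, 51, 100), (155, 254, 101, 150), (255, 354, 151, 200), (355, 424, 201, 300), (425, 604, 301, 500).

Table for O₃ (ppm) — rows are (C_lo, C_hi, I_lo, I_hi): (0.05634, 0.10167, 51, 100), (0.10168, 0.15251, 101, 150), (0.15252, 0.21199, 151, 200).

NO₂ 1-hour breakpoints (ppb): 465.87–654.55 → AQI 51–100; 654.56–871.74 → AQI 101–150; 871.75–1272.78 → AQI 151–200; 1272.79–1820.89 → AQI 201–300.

155

PM10: 517 ∈ [425, 604] ↔ index [301, 500].
301 + (517−425)·(500−301)/(604−425) = 301 + 92·199/179 ≈ 403.28, so AQI = 403.
O₃: 0.11008 ∈ [0.10168, 0.15251] ↔ index [101, 150].
101 + (0.11008−0.10168)·(150−101)/(0.15251−0.10168) = 101 + 0.00840·49/0.05083 ≈ 109.10, so AQI = 109.
NO₂ 903.63: bracket 871.75–1272.78 → index 151–200; slope 49/401.03, offset 31.88.
AQI = 151 + 49/401.03·31.88 ≈ 154.90 ⇒ 155.
Sub-indices: PM10→403, O₃→109, NO₂→155. Ranked high→low: 403, 155, 109. Second-highest sub-index = 155.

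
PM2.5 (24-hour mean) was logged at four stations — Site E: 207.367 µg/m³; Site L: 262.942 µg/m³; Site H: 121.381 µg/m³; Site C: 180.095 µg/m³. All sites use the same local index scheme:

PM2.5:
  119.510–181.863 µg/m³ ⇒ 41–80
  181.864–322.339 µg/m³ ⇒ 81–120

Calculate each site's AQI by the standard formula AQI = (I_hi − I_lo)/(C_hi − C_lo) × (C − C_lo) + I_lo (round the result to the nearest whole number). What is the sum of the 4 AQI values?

313

Site E 207.367: bracket 181.864–322.339 → index 81–120; slope 39/140.475, offset 25.503.
AQI = 81 + 39/140.475·25.503 ≈ 88.08 ⇒ 88.
Site L: row 181.864–322.339 (AQI 81–120). (120−81)·(262.942−181.864)/(322.339−181.864) + 81 = 39·81.078/140.475 + 81 ≈ 103.51 → 104.
Site H 121.381: bracket 119.510–181.863 → index 41–80; slope 39/62.353, offset 1.871.
AQI = 41 + 39/62.353·1.871 ≈ 42.17 ⇒ 42.
Site C: 180.095 ∈ [119.510, 181.863] ↔ index [41, 80].
41 + (180.095−119.510)·(80−41)/(181.863−119.510) = 41 + 60.585·39/62.353 ≈ 78.89, so AQI = 79.
AQIs: Site E=88, Site L=104, Site H=42, Site C=79. Sum = 88 + 104 + 42 + 79 = 313.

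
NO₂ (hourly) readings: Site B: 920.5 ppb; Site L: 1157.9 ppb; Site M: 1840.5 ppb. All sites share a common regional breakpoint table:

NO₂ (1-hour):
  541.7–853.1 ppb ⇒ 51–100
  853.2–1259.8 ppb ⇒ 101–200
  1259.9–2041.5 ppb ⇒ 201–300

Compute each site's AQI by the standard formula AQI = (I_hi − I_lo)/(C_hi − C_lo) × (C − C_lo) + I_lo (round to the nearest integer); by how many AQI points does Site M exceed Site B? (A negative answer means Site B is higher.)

158

Site B: 920.5 lies in 853.2–1259.8, so I_lo=101, I_hi=200, C_lo=853.2, C_hi=1259.8.
(200−101)/(1259.8−853.2) × (920.5−853.2) + 101 = 99/406.6 × 67.3 + 101 ≈ 117.39 → 117.
Site L: 1157.9 ∈ [853.2, 1259.8] ↔ index [101, 200].
101 + (1157.9−853.2)·(200−101)/(1259.8−853.2) = 101 + 304.7·99/406.6 ≈ 175.19, so AQI = 175.
Site M 1840.5: bracket 1259.9–2041.5 → index 201–300; slope 99/781.6, offset 580.6.
AQI = 201 + 99/781.6·580.6 ≈ 274.54 ⇒ 275.
AQIs: Site B=117, Site L=175, Site M=275. Site M (275) − Site B (117) = 158.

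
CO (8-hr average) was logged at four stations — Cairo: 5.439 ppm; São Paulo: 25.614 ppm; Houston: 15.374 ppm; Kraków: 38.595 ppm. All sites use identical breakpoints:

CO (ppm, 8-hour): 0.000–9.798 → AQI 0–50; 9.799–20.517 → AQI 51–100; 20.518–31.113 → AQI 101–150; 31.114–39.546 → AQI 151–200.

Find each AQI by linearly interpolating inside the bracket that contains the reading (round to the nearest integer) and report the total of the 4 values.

Cairo 5.439: bracket 0.000–9.798 → index 0–50; slope 50/9.798, offset 5.439.
AQI = 0 + 50/9.798·5.439 ≈ 27.76 ⇒ 28.
São Paulo: 25.614 lies in 20.518–31.113, so I_lo=101, I_hi=150, C_lo=20.518, C_hi=31.113.
(150−101)/(31.113−20.518) × (25.614−20.518) + 101 = 49/10.595 × 5.096 + 101 ≈ 124.57 → 125.
Houston: 15.374 ∈ [9.799, 20.517] ↔ index [51, 100].
51 + (15.374−9.799)·(100−51)/(20.517−9.799) = 51 + 5.575·49/10.718 ≈ 76.49, so AQI = 76.
Kraków: 38.595 lies in 31.114–39.546, so I_lo=151, I_hi=200, C_lo=31.114, C_hi=39.546.
(200−151)/(39.546−31.114) × (38.595−31.114) + 151 = 49/8.432 × 7.481 + 151 ≈ 194.47 → 194.
AQIs: Cairo=28, São Paulo=125, Houston=76, Kraków=194. Sum = 28 + 125 + 76 + 194 = 423.

423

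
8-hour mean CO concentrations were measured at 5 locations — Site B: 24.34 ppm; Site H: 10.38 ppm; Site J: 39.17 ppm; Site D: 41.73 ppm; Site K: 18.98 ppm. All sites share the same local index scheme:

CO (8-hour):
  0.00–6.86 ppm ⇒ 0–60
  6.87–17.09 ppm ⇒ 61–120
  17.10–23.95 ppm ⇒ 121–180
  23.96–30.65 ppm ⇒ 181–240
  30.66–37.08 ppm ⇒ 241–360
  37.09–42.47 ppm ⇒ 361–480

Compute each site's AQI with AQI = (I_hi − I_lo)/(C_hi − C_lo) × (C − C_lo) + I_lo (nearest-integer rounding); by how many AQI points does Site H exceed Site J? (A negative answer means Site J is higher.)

Site B: 24.34 ∈ [23.96, 30.65] ↔ index [181, 240].
181 + (24.34−23.96)·(240−181)/(30.65−23.96) = 181 + 0.38·59/6.69 ≈ 184.35, so AQI = 184.
Site H 10.38: bracket 6.87–17.09 → index 61–120; slope 59/10.22, offset 3.51.
AQI = 61 + 59/10.22·3.51 ≈ 81.26 ⇒ 81.
Site J: 39.17 ∈ [37.09, 42.47] ↔ index [361, 480].
361 + (39.17−37.09)·(480−361)/(42.47−37.09) = 361 + 2.08·119/5.38 ≈ 407.01, so AQI = 407.
Site D: row 37.09–42.47 (AQI 361–480). (480−361)·(41.73−37.09)/(42.47−37.09) + 361 = 119·4.64/5.38 + 361 ≈ 463.63 → 464.
Site K 18.98: bracket 17.10–23.95 → index 121–180; slope 59/6.85, offset 1.88.
AQI = 121 + 59/6.85·1.88 ≈ 137.19 ⇒ 137.
AQIs: Site B=184, Site H=81, Site J=407, Site D=464, Site K=137. Site H (81) − Site J (407) = -326.

-326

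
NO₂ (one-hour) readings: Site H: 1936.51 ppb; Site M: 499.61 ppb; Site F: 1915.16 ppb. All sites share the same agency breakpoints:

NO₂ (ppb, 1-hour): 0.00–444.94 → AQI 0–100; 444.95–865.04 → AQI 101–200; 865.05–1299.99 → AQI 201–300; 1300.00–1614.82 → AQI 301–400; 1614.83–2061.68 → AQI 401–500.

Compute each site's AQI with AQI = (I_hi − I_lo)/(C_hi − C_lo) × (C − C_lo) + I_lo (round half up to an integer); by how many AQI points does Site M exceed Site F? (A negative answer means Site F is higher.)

Site H: row 1614.83–2061.68 (AQI 401–500). (500−401)·(1936.51−1614.83)/(2061.68−1614.83) + 401 = 99·321.68/446.85 + 401 ≈ 472.27 → 472.
Site M 499.61: bracket 444.95–865.04 → index 101–200; slope 99/420.09, offset 54.66.
AQI = 101 + 99/420.09·54.66 ≈ 113.88 ⇒ 114.
Site F: 1915.16 lies in 1614.83–2061.68, so I_lo=401, I_hi=500, C_lo=1614.83, C_hi=2061.68.
(500−401)/(2061.68−1614.83) × (1915.16−1614.83) + 401 = 99/446.85 × 300.33 + 401 ≈ 467.54 → 468.
AQIs: Site H=472, Site M=114, Site F=468. Site M (114) − Site F (468) = -354.

-354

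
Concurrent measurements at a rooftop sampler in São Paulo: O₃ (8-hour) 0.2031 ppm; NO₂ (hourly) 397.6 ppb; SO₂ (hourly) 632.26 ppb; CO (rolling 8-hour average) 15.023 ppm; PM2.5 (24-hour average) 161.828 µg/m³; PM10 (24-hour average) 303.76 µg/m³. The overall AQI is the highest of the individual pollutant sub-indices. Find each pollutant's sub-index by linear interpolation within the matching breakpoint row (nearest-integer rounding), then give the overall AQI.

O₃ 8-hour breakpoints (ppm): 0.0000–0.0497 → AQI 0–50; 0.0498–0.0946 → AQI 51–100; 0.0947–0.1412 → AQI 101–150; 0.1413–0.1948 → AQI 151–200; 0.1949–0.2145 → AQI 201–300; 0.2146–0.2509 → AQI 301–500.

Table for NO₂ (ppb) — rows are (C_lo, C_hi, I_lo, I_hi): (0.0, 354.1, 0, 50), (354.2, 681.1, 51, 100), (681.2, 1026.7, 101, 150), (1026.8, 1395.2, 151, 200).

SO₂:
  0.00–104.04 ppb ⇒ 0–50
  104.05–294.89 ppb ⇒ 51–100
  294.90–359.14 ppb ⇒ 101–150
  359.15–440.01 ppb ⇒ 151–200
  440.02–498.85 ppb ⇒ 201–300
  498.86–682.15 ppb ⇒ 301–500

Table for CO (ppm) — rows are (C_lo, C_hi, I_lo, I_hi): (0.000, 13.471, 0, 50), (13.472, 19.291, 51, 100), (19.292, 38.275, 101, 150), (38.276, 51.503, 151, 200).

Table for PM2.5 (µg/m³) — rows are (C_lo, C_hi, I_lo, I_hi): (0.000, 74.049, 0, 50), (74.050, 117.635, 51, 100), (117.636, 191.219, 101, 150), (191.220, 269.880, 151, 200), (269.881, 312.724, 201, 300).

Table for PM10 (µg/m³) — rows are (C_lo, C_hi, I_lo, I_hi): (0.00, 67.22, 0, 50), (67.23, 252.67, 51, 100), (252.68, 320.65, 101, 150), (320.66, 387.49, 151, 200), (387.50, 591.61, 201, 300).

O₃: row 0.1949–0.2145 (AQI 201–300). (300−201)·(0.2031−0.1949)/(0.2145−0.1949) + 201 = 99·0.0082/0.0196 + 201 ≈ 242.42 → 242.
NO₂: row 354.2–681.1 (AQI 51–100). (100−51)·(397.6−354.2)/(681.1−354.2) + 51 = 49·43.4/326.9 + 51 ≈ 57.51 → 58.
SO₂: 632.26 lies in 498.86–682.15, so I_lo=301, I_hi=500, C_lo=498.86, C_hi=682.15.
(500−301)/(682.15−498.86) × (632.26−498.86) + 301 = 199/183.29 × 133.40 + 301 ≈ 445.83 → 446.
CO: 15.023 lies in 13.472–19.291, so I_lo=51, I_hi=100, C_lo=13.472, C_hi=19.291.
(100−51)/(19.291−13.472) × (15.023−13.472) + 51 = 49/5.819 × 1.551 + 51 ≈ 64.06 → 64.
PM2.5 161.828: bracket 117.636–191.219 → index 101–150; slope 49/73.583, offset 44.192.
AQI = 101 + 49/73.583·44.192 ≈ 130.43 ⇒ 130.
PM10 303.76: bracket 252.68–320.65 → index 101–150; slope 49/67.97, offset 51.08.
AQI = 101 + 49/67.97·51.08 ≈ 137.82 ⇒ 138.
Sub-indices: O₃→242, NO₂→58, SO₂→446, CO→64, PM2.5→130, PM10→138. Overall AQI = max = 446; dominant pollutant is SO₂.
AQI 446: Hazardous.

446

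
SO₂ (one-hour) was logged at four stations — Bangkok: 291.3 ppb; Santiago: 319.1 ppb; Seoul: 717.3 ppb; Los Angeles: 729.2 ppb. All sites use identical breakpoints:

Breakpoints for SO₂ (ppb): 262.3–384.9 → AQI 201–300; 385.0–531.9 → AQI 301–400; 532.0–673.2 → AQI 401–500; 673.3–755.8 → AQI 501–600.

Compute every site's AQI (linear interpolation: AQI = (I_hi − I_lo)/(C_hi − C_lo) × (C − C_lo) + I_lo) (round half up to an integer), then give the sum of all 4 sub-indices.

1593

Bangkok: 291.3 lies in 262.3–384.9, so I_lo=201, I_hi=300, C_lo=262.3, C_hi=384.9.
(300−201)/(384.9−262.3) × (291.3−262.3) + 201 = 99/122.6 × 29.0 + 201 ≈ 224.42 → 224.
Santiago 319.1: bracket 262.3–384.9 → index 201–300; slope 99/122.6, offset 56.8.
AQI = 201 + 99/122.6·56.8 ≈ 246.87 ⇒ 247.
Seoul: row 673.3–755.8 (AQI 501–600). (600−501)·(717.3−673.3)/(755.8−673.3) + 501 = 99·44.0/82.5 + 501 ≈ 553.80 → 554.
Los Angeles: row 673.3–755.8 (AQI 501–600). (600−501)·(729.2−673.3)/(755.8−673.3) + 501 = 99·55.9/82.5 + 501 ≈ 568.08 → 568.
AQIs: Bangkok=224, Santiago=247, Seoul=554, Los Angeles=568. Sum = 224 + 247 + 554 + 568 = 1593.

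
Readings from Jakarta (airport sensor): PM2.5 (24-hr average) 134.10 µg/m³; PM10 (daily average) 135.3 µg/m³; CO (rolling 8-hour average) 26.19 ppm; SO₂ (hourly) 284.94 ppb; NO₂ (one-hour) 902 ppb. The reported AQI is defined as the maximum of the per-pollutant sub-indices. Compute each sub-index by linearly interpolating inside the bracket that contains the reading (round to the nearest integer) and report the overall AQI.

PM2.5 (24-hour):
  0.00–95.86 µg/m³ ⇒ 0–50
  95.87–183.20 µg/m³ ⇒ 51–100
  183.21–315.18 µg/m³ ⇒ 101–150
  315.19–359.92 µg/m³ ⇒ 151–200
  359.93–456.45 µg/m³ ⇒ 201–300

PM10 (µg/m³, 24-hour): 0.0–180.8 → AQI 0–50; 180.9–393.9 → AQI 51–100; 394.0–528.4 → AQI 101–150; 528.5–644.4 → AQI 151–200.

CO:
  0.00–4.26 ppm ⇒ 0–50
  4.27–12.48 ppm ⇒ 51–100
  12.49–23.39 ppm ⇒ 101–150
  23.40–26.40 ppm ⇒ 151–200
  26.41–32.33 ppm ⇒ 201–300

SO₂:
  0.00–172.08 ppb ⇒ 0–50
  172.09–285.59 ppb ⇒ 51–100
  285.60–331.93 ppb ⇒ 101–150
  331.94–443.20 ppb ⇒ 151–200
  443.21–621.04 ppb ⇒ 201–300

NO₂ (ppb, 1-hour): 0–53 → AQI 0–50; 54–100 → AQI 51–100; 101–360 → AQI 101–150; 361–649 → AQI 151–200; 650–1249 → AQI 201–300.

243

PM2.5: 134.10 lies in 95.87–183.20, so I_lo=51, I_hi=100, C_lo=95.87, C_hi=183.20.
(100−51)/(183.20−95.87) × (134.10−95.87) + 51 = 49/87.33 × 38.23 + 51 ≈ 72.45 → 72.
PM10 135.3: bracket 0.0–180.8 → index 0–50; slope 50/180.8, offset 135.3.
AQI = 0 + 50/180.8·135.3 ≈ 37.42 ⇒ 37.
CO: 26.19 lies in 23.40–26.40, so I_lo=151, I_hi=200, C_lo=23.40, C_hi=26.40.
(200−151)/(26.40−23.40) × (26.19−23.40) + 151 = 49/3.00 × 2.79 + 151 ≈ 196.57 → 197.
SO₂: 284.94 lies in 172.09–285.59, so I_lo=51, I_hi=100, C_lo=172.09, C_hi=285.59.
(100−51)/(285.59−172.09) × (284.94−172.09) + 51 = 49/113.50 × 112.85 + 51 ≈ 99.72 → 100.
NO₂ 902: bracket 650–1249 → index 201–300; slope 99/599, offset 252.
AQI = 201 + 99/599·252 ≈ 242.65 ⇒ 243.
Sub-indices: PM2.5→72, PM10→37, CO→197, SO₂→100, NO₂→243. Overall AQI = max = 243; dominant pollutant is NO₂.
AQI 243: Very Unhealthy.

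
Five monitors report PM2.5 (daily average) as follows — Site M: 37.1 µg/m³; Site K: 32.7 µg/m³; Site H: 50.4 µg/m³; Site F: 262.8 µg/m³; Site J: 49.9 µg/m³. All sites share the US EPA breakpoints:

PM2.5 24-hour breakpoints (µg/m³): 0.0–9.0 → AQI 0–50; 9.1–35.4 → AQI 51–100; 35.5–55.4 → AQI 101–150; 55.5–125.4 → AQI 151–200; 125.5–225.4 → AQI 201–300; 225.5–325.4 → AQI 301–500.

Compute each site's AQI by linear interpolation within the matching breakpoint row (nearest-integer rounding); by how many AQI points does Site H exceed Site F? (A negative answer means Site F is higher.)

Site M: 37.1 ∈ [35.5, 55.4] ↔ index [101, 150].
101 + (37.1−35.5)·(150−101)/(55.4−35.5) = 101 + 1.6·49/19.9 ≈ 104.94, so AQI = 105.
Site K: 32.7 lies in 9.1–35.4, so I_lo=51, I_hi=100, C_lo=9.1, C_hi=35.4.
(100−51)/(35.4−9.1) × (32.7−9.1) + 51 = 49/26.3 × 23.6 + 51 ≈ 94.97 → 95.
Site H 50.4: bracket 35.5–55.4 → index 101–150; slope 49/19.9, offset 14.9.
AQI = 101 + 49/19.9·14.9 ≈ 137.69 ⇒ 138.
Site F: row 225.5–325.4 (AQI 301–500). (500−301)·(262.8−225.5)/(325.4−225.5) + 301 = 199·37.3/99.9 + 301 ≈ 375.30 → 375.
Site J: 49.9 lies in 35.5–55.4, so I_lo=101, I_hi=150, C_lo=35.5, C_hi=55.4.
(150−101)/(55.4−35.5) × (49.9−35.5) + 101 = 49/19.9 × 14.4 + 101 ≈ 136.46 → 136.
AQIs: Site M=105, Site K=95, Site H=138, Site F=375, Site J=136. Site H (138) − Site F (375) = -237.

-237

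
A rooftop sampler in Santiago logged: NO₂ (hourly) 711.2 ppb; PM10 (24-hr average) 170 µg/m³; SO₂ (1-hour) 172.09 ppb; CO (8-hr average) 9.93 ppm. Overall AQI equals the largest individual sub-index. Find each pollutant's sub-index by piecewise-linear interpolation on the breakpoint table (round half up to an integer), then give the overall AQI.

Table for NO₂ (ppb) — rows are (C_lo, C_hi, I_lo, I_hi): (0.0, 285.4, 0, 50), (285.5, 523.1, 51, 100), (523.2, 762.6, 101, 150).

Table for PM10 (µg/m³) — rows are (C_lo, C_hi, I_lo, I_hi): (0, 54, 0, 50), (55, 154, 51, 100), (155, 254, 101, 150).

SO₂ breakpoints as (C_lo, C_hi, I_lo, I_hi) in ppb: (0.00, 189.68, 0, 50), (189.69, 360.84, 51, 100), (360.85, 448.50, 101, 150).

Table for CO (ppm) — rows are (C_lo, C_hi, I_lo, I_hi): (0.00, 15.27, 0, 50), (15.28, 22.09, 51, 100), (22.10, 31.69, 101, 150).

NO₂: 711.2 lies in 523.2–762.6, so I_lo=101, I_hi=150, C_lo=523.2, C_hi=762.6.
(150−101)/(762.6−523.2) × (711.2−523.2) + 101 = 49/239.4 × 188.0 + 101 ≈ 139.48 → 139.
PM10: row 155–254 (AQI 101–150). (150−101)·(170−155)/(254−155) + 101 = 49·15/99 + 101 ≈ 108.42 → 108.
SO₂: 172.09 lies in 0.00–189.68, so I_lo=0, I_hi=50, C_lo=0.00, C_hi=189.68.
(50−0)/(189.68−0.00) × (172.09−0.00) + 0 = 50/189.68 × 172.09 + 0 ≈ 45.36 → 45.
CO: row 0.00–15.27 (AQI 0–50). (50−0)·(9.93−0.00)/(15.27−0.00) + 0 = 50·9.93/15.27 + 0 ≈ 32.51 → 33.
Sub-indices: NO₂→139, PM10→108, SO₂→45, CO→33. Overall AQI = max = 139; dominant pollutant is NO₂.

139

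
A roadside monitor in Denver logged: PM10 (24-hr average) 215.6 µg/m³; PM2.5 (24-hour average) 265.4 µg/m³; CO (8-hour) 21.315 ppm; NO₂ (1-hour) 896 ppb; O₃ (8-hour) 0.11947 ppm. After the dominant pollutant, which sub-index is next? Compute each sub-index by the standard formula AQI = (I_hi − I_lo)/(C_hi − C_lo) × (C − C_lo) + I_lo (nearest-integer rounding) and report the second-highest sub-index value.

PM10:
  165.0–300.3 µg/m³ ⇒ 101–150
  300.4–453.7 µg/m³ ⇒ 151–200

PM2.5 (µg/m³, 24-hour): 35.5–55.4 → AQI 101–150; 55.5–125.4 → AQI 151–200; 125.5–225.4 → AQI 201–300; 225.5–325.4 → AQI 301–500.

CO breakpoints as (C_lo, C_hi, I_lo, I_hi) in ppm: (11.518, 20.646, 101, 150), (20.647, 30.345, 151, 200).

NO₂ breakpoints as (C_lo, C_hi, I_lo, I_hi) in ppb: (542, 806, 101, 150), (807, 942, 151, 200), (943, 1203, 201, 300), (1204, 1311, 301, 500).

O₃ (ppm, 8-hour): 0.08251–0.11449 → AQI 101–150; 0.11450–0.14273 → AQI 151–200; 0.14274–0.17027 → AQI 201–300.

PM10: 215.6 lies in 165.0–300.3, so I_lo=101, I_hi=150, C_lo=165.0, C_hi=300.3.
(150−101)/(300.3−165.0) × (215.6−165.0) + 101 = 49/135.3 × 50.6 + 101 ≈ 119.33 → 119.
PM2.5: 265.4 lies in 225.5–325.4, so I_lo=301, I_hi=500, C_lo=225.5, C_hi=325.4.
(500−301)/(325.4−225.5) × (265.4−225.5) + 301 = 199/99.9 × 39.9 + 301 ≈ 380.48 → 380.
CO: row 20.647–30.345 (AQI 151–200). (200−151)·(21.315−20.647)/(30.345−20.647) + 151 = 49·0.668/9.698 + 151 ≈ 154.38 → 154.
NO₂: 896 ∈ [807, 942] ↔ index [151, 200].
151 + (896−807)·(200−151)/(942−807) = 151 + 89·49/135 ≈ 183.30, so AQI = 183.
O₃ 0.11947: bracket 0.11450–0.14273 → index 151–200; slope 49/0.02823, offset 0.00497.
AQI = 151 + 49/0.02823·0.00497 ≈ 159.63 ⇒ 160.
Sub-indices: PM10→119, PM2.5→380, CO→154, NO₂→183, O₃→160. Ranked high→low: 380, 183, 160, 154, 119. Second-highest sub-index = 183.

183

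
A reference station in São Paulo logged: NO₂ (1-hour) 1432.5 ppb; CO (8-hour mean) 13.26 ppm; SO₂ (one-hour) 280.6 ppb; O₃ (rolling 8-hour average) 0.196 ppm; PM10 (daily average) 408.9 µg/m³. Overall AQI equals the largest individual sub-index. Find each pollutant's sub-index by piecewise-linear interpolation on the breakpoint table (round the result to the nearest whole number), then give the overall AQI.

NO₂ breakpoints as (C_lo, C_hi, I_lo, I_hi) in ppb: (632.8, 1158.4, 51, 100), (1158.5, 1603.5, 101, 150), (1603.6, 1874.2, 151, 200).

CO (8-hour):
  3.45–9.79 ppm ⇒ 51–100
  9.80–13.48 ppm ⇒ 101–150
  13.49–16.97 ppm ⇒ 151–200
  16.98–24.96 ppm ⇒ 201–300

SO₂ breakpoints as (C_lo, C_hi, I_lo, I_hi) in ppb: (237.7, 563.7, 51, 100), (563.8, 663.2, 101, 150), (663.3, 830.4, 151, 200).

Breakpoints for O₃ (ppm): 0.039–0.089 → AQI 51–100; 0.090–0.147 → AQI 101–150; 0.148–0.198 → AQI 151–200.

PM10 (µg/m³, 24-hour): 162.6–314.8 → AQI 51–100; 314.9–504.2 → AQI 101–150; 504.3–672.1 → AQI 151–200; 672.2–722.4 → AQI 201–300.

198

NO₂: 1432.5 ∈ [1158.5, 1603.5] ↔ index [101, 150].
101 + (1432.5−1158.5)·(150−101)/(1603.5−1158.5) = 101 + 274.0·49/445.0 ≈ 131.17, so AQI = 131.
CO 13.26: bracket 9.80–13.48 → index 101–150; slope 49/3.68, offset 3.46.
AQI = 101 + 49/3.68·3.46 ≈ 147.07 ⇒ 147.
SO₂: row 237.7–563.7 (AQI 51–100). (100−51)·(280.6−237.7)/(563.7−237.7) + 51 = 49·42.9/326.0 + 51 ≈ 57.45 → 57.
O₃ 0.196: bracket 0.148–0.198 → index 151–200; slope 49/0.050, offset 0.048.
AQI = 151 + 49/0.050·0.048 ≈ 198.04 ⇒ 198.
PM10: row 314.9–504.2 (AQI 101–150). (150−101)·(408.9−314.9)/(504.2−314.9) + 101 = 49·94.0/189.3 + 101 ≈ 125.33 → 125.
Sub-indices: NO₂→131, CO→147, SO₂→57, O₃→198, PM10→125. Overall AQI = max = 198; dominant pollutant is O₃.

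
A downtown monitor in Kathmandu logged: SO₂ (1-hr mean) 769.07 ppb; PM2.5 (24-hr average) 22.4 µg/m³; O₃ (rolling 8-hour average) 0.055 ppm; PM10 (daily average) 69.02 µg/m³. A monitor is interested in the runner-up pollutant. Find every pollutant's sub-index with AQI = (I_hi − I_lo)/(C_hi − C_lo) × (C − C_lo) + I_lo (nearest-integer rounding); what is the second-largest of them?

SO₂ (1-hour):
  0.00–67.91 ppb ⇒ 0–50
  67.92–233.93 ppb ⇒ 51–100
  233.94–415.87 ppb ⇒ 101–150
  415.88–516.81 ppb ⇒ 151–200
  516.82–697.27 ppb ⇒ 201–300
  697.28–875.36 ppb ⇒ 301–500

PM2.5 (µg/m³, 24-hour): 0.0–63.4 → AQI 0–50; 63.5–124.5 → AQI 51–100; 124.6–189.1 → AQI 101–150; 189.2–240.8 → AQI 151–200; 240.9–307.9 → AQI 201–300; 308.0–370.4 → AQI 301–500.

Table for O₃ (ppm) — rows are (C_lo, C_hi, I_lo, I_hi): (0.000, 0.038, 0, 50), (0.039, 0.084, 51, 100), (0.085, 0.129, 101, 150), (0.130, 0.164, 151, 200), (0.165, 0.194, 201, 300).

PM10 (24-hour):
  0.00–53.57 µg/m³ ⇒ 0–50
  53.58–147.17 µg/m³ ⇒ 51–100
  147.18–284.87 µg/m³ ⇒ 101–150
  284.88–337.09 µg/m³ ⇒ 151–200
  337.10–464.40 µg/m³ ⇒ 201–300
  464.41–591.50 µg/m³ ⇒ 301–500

68

SO₂: row 697.28–875.36 (AQI 301–500). (500−301)·(769.07−697.28)/(875.36−697.28) + 301 = 199·71.79/178.08 + 301 ≈ 381.22 → 381.
PM2.5: 22.4 ∈ [0.0, 63.4] ↔ index [0, 50].
0 + (22.4−0.0)·(50−0)/(63.4−0.0) = 0 + 22.4·50/63.4 ≈ 17.67, so AQI = 18.
O₃ 0.055: bracket 0.039–0.084 → index 51–100; slope 49/0.045, offset 0.016.
AQI = 51 + 49/0.045·0.016 ≈ 68.42 ⇒ 68.
PM10 69.02: bracket 53.58–147.17 → index 51–100; slope 49/93.59, offset 15.44.
AQI = 51 + 49/93.59·15.44 ≈ 59.08 ⇒ 59.
Sub-indices: SO₂→381, PM2.5→18, O₃→68, PM10→59. Ranked high→low: 381, 68, 59, 18. Second-highest sub-index = 68.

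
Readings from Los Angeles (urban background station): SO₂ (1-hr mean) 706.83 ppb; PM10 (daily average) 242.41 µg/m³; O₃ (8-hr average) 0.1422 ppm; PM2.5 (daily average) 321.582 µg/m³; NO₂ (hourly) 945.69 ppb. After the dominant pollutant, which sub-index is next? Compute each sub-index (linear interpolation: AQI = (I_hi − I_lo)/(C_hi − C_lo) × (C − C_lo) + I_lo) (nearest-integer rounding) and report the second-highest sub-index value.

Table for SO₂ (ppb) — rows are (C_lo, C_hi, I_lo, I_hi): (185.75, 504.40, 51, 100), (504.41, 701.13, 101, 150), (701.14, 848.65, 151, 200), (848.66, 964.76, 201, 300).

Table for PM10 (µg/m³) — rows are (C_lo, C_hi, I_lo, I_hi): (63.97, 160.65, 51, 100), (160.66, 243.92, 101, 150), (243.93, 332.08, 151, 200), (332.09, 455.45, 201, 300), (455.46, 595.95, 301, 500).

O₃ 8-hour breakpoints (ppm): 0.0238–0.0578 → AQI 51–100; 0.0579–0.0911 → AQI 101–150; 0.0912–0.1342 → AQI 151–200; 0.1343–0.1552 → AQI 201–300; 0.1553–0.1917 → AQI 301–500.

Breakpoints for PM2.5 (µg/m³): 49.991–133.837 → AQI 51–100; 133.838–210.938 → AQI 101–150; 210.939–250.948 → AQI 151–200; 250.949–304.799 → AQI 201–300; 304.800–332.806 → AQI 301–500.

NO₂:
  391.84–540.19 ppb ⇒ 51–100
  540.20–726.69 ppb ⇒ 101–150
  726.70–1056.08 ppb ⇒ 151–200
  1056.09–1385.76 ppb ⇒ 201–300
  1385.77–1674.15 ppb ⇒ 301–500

SO₂: 706.83 lies in 701.14–848.65, so I_lo=151, I_hi=200, C_lo=701.14, C_hi=848.65.
(200−151)/(848.65−701.14) × (706.83−701.14) + 151 = 49/147.51 × 5.69 + 151 ≈ 152.89 → 153.
PM10: 242.41 lies in 160.66–243.92, so I_lo=101, I_hi=150, C_lo=160.66, C_hi=243.92.
(150−101)/(243.92−160.66) × (242.41−160.66) + 101 = 49/83.26 × 81.75 + 101 ≈ 149.11 → 149.
O₃: 0.1422 lies in 0.1343–0.1552, so I_lo=201, I_hi=300, C_lo=0.1343, C_hi=0.1552.
(300−201)/(0.1552−0.1343) × (0.1422−0.1343) + 201 = 99/0.0209 × 0.0079 + 201 ≈ 238.42 → 238.
PM2.5 321.582: bracket 304.800–332.806 → index 301–500; slope 199/28.006, offset 16.782.
AQI = 301 + 199/28.006·16.782 ≈ 420.25 ⇒ 420.
NO₂ 945.69: bracket 726.70–1056.08 → index 151–200; slope 49/329.38, offset 218.99.
AQI = 151 + 49/329.38·218.99 ≈ 183.58 ⇒ 184.
Sub-indices: SO₂→153, PM10→149, O₃→238, PM2.5→420, NO₂→184. Ranked high→low: 420, 238, 184, 153, 149. Second-highest sub-index = 238.

238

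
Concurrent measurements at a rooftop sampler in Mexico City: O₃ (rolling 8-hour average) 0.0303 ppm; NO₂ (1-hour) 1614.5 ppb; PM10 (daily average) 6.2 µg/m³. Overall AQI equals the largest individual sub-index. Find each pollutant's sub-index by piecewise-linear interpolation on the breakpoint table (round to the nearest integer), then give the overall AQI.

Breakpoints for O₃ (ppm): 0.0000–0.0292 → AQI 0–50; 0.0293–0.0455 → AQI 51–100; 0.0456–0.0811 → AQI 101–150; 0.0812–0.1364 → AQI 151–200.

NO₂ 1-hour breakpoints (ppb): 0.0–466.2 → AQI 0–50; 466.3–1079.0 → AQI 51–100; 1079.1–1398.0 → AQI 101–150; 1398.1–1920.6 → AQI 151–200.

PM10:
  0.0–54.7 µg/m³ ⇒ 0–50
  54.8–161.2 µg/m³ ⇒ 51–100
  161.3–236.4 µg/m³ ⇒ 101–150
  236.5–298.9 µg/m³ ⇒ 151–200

171

O₃: row 0.0293–0.0455 (AQI 51–100). (100−51)·(0.0303−0.0293)/(0.0455−0.0293) + 51 = 49·0.0010/0.0162 + 51 ≈ 54.02 → 54.
NO₂: 1614.5 lies in 1398.1–1920.6, so I_lo=151, I_hi=200, C_lo=1398.1, C_hi=1920.6.
(200−151)/(1920.6−1398.1) × (1614.5−1398.1) + 151 = 49/522.5 × 216.4 + 151 ≈ 171.29 → 171.
PM10: row 0.0–54.7 (AQI 0–50). (50−0)·(6.2−0.0)/(54.7−0.0) + 0 = 50·6.2/54.7 + 0 ≈ 5.67 → 6.
Sub-indices: O₃→54, NO₂→171, PM10→6. Overall AQI = max = 171; dominant pollutant is NO₂.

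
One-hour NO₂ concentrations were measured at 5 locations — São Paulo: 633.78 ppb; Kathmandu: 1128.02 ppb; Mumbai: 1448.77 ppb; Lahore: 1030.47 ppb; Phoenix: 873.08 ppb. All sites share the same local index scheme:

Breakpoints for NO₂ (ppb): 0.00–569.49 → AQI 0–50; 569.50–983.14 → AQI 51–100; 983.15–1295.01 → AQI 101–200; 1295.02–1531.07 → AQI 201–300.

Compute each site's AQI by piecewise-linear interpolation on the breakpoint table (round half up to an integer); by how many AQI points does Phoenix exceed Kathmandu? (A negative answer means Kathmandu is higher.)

-60

São Paulo 633.78: bracket 569.50–983.14 → index 51–100; slope 49/413.64, offset 64.28.
AQI = 51 + 49/413.64·64.28 ≈ 58.61 ⇒ 59.
Kathmandu: 1128.02 lies in 983.15–1295.01, so I_lo=101, I_hi=200, C_lo=983.15, C_hi=1295.01.
(200−101)/(1295.01−983.15) × (1128.02−983.15) + 101 = 99/311.86 × 144.87 + 101 ≈ 146.99 → 147.
Mumbai: 1448.77 ∈ [1295.02, 1531.07] ↔ index [201, 300].
201 + (1448.77−1295.02)·(300−201)/(1531.07−1295.02) = 201 + 153.75·99/236.05 ≈ 265.48, so AQI = 265.
Lahore: 1030.47 ∈ [983.15, 1295.01] ↔ index [101, 200].
101 + (1030.47−983.15)·(200−101)/(1295.01−983.15) = 101 + 47.32·99/311.86 ≈ 116.02, so AQI = 116.
Phoenix 873.08: bracket 569.50–983.14 → index 51–100; slope 49/413.64, offset 303.58.
AQI = 51 + 49/413.64·303.58 ≈ 86.96 ⇒ 87.
AQIs: São Paulo=59, Kathmandu=147, Mumbai=265, Lahore=116, Phoenix=87. Phoenix (87) − Kathmandu (147) = -60.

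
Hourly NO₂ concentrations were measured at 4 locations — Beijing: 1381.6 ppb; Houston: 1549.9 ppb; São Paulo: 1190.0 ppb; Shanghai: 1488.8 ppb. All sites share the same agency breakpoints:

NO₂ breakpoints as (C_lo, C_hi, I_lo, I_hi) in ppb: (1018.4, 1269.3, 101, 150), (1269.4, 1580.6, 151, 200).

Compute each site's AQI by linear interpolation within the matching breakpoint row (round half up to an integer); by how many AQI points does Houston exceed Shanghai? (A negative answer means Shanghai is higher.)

Beijing: row 1269.4–1580.6 (AQI 151–200). (200−151)·(1381.6−1269.4)/(1580.6−1269.4) + 151 = 49·112.2/311.2 + 151 ≈ 168.67 → 169.
Houston 1549.9: bracket 1269.4–1580.6 → index 151–200; slope 49/311.2, offset 280.5.
AQI = 151 + 49/311.2·280.5 ≈ 195.17 ⇒ 195.
São Paulo: row 1018.4–1269.3 (AQI 101–150). (150−101)·(1190.0−1018.4)/(1269.3−1018.4) + 101 = 49·171.6/250.9 + 101 ≈ 134.51 → 135.
Shanghai: row 1269.4–1580.6 (AQI 151–200). (200−151)·(1488.8−1269.4)/(1580.6−1269.4) + 151 = 49·219.4/311.2 + 151 ≈ 185.55 → 186.
AQIs: Beijing=169, Houston=195, São Paulo=135, Shanghai=186. Houston (195) − Shanghai (186) = 9.

9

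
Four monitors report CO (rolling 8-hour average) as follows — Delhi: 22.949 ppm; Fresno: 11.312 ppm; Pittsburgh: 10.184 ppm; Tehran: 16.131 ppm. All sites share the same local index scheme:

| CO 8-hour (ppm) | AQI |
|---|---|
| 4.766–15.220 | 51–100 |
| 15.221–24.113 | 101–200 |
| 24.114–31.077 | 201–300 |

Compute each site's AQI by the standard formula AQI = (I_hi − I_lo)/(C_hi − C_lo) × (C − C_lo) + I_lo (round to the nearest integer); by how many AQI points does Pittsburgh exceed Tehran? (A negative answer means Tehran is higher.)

-35

Delhi 22.949: bracket 15.221–24.113 → index 101–200; slope 99/8.892, offset 7.728.
AQI = 101 + 99/8.892·7.728 ≈ 187.04 ⇒ 187.
Fresno: 11.312 lies in 4.766–15.220, so I_lo=51, I_hi=100, C_lo=4.766, C_hi=15.220.
(100−51)/(15.220−4.766) × (11.312−4.766) + 51 = 49/10.454 × 6.546 + 51 ≈ 81.68 → 82.
Pittsburgh 10.184: bracket 4.766–15.220 → index 51–100; slope 49/10.454, offset 5.418.
AQI = 51 + 49/10.454·5.418 ≈ 76.40 ⇒ 76.
Tehran: 16.131 ∈ [15.221, 24.113] ↔ index [101, 200].
101 + (16.131−15.221)·(200−101)/(24.113−15.221) = 101 + 0.910·99/8.892 ≈ 111.13, so AQI = 111.
AQIs: Delhi=187, Fresno=82, Pittsburgh=76, Tehran=111. Pittsburgh (76) − Tehran (111) = -35.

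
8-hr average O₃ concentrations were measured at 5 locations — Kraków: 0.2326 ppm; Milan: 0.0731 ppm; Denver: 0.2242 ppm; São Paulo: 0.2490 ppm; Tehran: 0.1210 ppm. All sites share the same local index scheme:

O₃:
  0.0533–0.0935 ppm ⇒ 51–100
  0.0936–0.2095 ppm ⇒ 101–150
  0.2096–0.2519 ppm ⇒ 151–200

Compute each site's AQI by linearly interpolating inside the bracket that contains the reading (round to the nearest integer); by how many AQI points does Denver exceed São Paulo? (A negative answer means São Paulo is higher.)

-29

Kraków: row 0.2096–0.2519 (AQI 151–200). (200−151)·(0.2326−0.2096)/(0.2519−0.2096) + 151 = 49·0.0230/0.0423 + 151 ≈ 177.64 → 178.
Milan: 0.0731 lies in 0.0533–0.0935, so I_lo=51, I_hi=100, C_lo=0.0533, C_hi=0.0935.
(100−51)/(0.0935−0.0533) × (0.0731−0.0533) + 51 = 49/0.0402 × 0.0198 + 51 ≈ 75.13 → 75.
Denver 0.2242: bracket 0.2096–0.2519 → index 151–200; slope 49/0.0423, offset 0.0146.
AQI = 151 + 49/0.0423·0.0146 ≈ 167.91 ⇒ 168.
São Paulo: 0.2490 lies in 0.2096–0.2519, so I_lo=151, I_hi=200, C_lo=0.2096, C_hi=0.2519.
(200−151)/(0.2519−0.2096) × (0.2490−0.2096) + 151 = 49/0.0423 × 0.0394 + 151 ≈ 196.64 → 197.
Tehran 0.1210: bracket 0.0936–0.2095 → index 101–150; slope 49/0.1159, offset 0.0274.
AQI = 101 + 49/0.1159·0.0274 ≈ 112.58 ⇒ 113.
AQIs: Kraków=178, Milan=75, Denver=168, São Paulo=197, Tehran=113. Denver (168) − São Paulo (197) = -29.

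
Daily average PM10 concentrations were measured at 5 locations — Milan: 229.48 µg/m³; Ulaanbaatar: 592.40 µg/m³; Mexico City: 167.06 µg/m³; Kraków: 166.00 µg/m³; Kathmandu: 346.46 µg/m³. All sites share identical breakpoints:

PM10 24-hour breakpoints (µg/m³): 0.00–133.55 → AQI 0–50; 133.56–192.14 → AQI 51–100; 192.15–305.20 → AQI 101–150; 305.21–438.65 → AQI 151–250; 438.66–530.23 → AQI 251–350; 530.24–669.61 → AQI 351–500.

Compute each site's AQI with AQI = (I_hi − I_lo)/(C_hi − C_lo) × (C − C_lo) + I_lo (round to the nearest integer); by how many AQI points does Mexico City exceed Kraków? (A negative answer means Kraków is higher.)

1

Milan: row 192.15–305.20 (AQI 101–150). (150−101)·(229.48−192.15)/(305.20−192.15) + 101 = 49·37.33/113.05 + 101 ≈ 117.18 → 117.
Ulaanbaatar: 592.40 lies in 530.24–669.61, so I_lo=351, I_hi=500, C_lo=530.24, C_hi=669.61.
(500−351)/(669.61−530.24) × (592.40−530.24) + 351 = 149/139.37 × 62.16 + 351 ≈ 417.46 → 417.
Mexico City: 167.06 lies in 133.56–192.14, so I_lo=51, I_hi=100, C_lo=133.56, C_hi=192.14.
(100−51)/(192.14−133.56) × (167.06−133.56) + 51 = 49/58.58 × 33.50 + 51 ≈ 79.02 → 79.
Kraków 166.00: bracket 133.56–192.14 → index 51–100; slope 49/58.58, offset 32.44.
AQI = 51 + 49/58.58·32.44 ≈ 78.13 ⇒ 78.
Kathmandu: row 305.21–438.65 (AQI 151–250). (250−151)·(346.46−305.21)/(438.65−305.21) + 151 = 99·41.25/133.44 + 151 ≈ 181.60 → 182.
AQIs: Milan=117, Ulaanbaatar=417, Mexico City=79, Kraków=78, Kathmandu=182. Mexico City (79) − Kraków (78) = 1.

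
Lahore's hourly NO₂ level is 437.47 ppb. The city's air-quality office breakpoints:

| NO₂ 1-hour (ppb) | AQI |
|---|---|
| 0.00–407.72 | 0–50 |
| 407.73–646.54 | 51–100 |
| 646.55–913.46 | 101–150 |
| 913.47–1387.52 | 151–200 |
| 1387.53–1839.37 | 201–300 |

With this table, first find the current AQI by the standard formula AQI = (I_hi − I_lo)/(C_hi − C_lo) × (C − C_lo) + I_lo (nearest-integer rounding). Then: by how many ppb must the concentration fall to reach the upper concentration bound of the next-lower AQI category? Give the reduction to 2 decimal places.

29.75

NO₂: 437.47 lies in 407.73–646.54, so I_lo=51, I_hi=100, C_lo=407.73, C_hi=646.54.
(100−51)/(646.54−407.73) × (437.47−407.73) + 51 = 49/238.81 × 29.74 + 51 ≈ 57.10 → 57.
Current AQI 57 is in the Moderate range (51–100). The next-lower category tops out at AQI 50, whose upper concentration bound is 407.72 ppb.
Reduction needed = 437.47 − 407.72 = 29.75 ppb.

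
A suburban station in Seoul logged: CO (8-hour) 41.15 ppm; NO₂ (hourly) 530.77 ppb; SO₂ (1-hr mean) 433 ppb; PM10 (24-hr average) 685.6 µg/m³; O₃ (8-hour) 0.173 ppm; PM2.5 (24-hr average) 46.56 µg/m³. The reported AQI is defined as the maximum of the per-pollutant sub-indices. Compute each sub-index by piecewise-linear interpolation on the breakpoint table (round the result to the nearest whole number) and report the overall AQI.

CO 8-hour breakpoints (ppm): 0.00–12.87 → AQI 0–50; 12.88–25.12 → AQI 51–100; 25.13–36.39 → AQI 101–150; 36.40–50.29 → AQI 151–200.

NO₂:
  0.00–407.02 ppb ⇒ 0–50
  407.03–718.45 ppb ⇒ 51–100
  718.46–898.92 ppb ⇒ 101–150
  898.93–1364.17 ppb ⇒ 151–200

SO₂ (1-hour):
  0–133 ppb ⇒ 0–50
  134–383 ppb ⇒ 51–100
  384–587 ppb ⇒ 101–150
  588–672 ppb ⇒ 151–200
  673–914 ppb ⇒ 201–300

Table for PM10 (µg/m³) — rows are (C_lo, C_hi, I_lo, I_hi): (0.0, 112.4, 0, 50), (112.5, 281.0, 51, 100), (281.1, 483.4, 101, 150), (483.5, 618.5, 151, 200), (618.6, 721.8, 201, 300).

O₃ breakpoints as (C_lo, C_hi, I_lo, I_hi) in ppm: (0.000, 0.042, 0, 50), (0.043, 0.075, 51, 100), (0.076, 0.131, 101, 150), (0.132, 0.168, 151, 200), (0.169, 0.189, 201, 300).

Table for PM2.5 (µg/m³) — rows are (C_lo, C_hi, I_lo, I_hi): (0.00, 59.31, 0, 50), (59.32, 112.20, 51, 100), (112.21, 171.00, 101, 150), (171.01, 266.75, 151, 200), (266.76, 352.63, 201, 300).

265

CO: row 36.40–50.29 (AQI 151–200). (200−151)·(41.15−36.40)/(50.29−36.40) + 151 = 49·4.75/13.89 + 151 ≈ 167.76 → 168.
NO₂: 530.77 ∈ [407.03, 718.45] ↔ index [51, 100].
51 + (530.77−407.03)·(100−51)/(718.45−407.03) = 51 + 123.74·49/311.42 ≈ 70.47, so AQI = 70.
SO₂: 433 ∈ [384, 587] ↔ index [101, 150].
101 + (433−384)·(150−101)/(587−384) = 101 + 49·49/203 ≈ 112.83, so AQI = 113.
PM10: row 618.6–721.8 (AQI 201–300). (300−201)·(685.6−618.6)/(721.8−618.6) + 201 = 99·67.0/103.2 + 201 ≈ 265.27 → 265.
O₃: row 0.169–0.189 (AQI 201–300). (300−201)·(0.173−0.169)/(0.189−0.169) + 201 = 99·0.004/0.020 + 201 ≈ 220.80 → 221.
PM2.5: row 0.00–59.31 (AQI 0–50). (50−0)·(46.56−0.00)/(59.31−0.00) + 0 = 50·46.56/59.31 + 0 ≈ 39.25 → 39.
Sub-indices: CO→168, NO₂→70, SO₂→113, PM10→265, O₃→221, PM2.5→39. Overall AQI = max = 265; dominant pollutant is PM10.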